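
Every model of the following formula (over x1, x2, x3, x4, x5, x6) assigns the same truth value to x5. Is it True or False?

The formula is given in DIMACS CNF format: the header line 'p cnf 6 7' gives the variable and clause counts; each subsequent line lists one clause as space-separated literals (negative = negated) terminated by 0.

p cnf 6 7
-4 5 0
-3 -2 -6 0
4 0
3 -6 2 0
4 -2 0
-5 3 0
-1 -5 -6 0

True

Suppose x5 = False.
The clause (¬x4) is unit, so x4 = False.
That conflicts with the unit clause (x4).
So every satisfying assignment has x5 = True.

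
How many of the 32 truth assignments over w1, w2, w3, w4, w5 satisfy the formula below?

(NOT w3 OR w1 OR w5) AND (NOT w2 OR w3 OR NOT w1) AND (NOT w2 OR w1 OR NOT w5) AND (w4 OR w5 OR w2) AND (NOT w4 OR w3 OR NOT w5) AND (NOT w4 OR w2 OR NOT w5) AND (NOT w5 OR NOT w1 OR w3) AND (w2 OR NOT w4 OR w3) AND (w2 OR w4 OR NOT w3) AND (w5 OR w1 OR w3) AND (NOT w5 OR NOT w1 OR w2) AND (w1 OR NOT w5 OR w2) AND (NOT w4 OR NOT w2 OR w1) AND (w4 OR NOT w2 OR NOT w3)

There are 2^5 = 32 truth assignments over (w1, w2, w3, w4, w5).
Split on w1. With w1 = true, the clauses containing w1 are satisfied and NOT w1 drops from the rest; 3 of the 2^4 = 16 assignments to the other variables satisfy what remains.
With w1 = false, by the same count on the reduced clause set, 0 assignments work.
Total: 3 + 0 = 3.

3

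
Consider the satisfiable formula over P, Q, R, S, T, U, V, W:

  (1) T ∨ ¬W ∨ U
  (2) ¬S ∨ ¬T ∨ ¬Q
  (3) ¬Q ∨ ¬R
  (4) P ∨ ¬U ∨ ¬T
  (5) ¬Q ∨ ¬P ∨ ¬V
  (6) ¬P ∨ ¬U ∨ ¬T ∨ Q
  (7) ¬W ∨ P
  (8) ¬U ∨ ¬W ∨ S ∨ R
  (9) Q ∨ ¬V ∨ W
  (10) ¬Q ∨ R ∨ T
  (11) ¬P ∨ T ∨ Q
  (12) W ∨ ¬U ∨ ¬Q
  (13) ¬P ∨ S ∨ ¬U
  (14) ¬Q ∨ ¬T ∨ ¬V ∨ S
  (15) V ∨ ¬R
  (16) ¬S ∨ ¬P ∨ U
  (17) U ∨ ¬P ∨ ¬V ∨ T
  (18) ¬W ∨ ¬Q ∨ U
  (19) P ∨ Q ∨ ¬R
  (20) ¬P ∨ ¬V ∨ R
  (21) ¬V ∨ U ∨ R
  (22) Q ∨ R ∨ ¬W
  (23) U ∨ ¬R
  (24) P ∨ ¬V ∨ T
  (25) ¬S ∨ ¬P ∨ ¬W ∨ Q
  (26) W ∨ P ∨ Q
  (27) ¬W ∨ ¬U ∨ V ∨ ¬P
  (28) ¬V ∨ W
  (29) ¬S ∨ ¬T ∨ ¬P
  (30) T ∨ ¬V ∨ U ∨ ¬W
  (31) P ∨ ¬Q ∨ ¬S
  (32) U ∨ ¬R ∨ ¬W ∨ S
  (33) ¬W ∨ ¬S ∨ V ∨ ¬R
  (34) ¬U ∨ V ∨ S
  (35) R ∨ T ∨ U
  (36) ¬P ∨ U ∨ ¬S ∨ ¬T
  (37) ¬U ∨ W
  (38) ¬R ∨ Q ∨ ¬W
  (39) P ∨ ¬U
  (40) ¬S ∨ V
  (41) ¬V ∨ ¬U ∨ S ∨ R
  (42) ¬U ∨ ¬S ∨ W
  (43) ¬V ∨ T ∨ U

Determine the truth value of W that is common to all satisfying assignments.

False

Suppose W = True.
From the singleton clause (P), P = True.
Case T = True:
From the singleton clause (¬S), S = False.
From the singleton clause (¬U), U = False.
From the singleton clause (¬Q), Q = False.
From the singleton clause (R), R = True.
Now (¬R) is unsatisfied and unit — conflict.
That branch fails; take T = False instead.
From the singleton clause (U), U = True.
From the singleton clause (Q), Q = True.
From the singleton clause (¬R), R = False.
Now (R) is unsatisfied and unit — conflict.
Either choice for T ends in contradiction.
So every satisfying assignment has W = False.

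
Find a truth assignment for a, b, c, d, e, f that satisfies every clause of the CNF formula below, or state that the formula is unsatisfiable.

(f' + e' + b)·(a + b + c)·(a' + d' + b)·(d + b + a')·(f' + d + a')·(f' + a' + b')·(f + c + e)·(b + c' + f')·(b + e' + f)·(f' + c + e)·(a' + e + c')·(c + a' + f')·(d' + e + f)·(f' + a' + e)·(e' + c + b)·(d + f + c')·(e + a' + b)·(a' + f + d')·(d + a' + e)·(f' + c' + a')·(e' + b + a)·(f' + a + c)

a=0; b=1; c=0; d=0; e=1; f=0

Suppose f = 0.
Suppose c = 0.
(e) alone gives e = 1.
(b) alone gives b = 1.
Suppose a = 0.
No clause remains; d is free.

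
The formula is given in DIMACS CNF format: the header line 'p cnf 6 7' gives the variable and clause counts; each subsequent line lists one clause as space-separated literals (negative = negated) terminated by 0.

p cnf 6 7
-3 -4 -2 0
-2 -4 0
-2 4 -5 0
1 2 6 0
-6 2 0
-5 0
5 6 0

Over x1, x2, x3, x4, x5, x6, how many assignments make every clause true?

4

There are 2^6 = 64 truth assignments over (x1, x2, x3, x4, x5, x6).
Split on x4. With x4 = True, the clauses containing x4 are satisfied and ¬x4 drops from the rest; 0 of the 2^5 = 32 assignments to the other variables satisfy what remains.
With x4 = False, by the same count on the reduced clause set, 4 assignments work.
Total: 0 + 4 = 4.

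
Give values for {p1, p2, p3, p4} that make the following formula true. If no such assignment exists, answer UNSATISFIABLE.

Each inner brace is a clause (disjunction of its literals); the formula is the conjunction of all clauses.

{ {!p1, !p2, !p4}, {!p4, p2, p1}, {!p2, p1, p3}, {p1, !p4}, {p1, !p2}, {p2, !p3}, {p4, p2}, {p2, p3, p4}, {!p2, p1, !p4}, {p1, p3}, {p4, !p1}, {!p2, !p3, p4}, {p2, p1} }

p1=true,  p2=false,  p3=false,  p4=true

Suppose p1 = true.
From the singleton clause (p4), p4 = true.
From the singleton clause (!p2), p2 = false.
From the singleton clause (!p3), p3 = false.
All clauses are satisfied.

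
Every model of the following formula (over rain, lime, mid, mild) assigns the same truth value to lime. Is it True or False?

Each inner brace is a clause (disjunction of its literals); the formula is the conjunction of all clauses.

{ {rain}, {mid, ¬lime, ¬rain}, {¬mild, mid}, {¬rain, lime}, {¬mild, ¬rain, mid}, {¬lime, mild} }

True

Suppose lime = False.
Unit clause (rain) forces rain = True.
Now (¬rain) is unsatisfied and unit — conflict.
So every satisfying assignment has lime = True.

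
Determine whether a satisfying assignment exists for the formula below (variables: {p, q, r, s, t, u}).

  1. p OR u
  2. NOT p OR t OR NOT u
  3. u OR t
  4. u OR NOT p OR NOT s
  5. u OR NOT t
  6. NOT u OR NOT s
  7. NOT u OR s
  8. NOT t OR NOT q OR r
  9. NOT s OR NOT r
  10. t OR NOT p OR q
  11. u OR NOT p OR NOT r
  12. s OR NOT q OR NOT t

No, unsatisfiable

Try p = true.
Try t = true.
Unit clause (u) forces u = true.
Unit clause (NOT s) forces s = false.
That conflicts with the unit clause (s).
So t must be the other value — set t = false.
Unit clause (NOT u) forces u = false.
That conflicts with the unit clause (u).
Either choice for t ends in contradiction.
So p must be the other value — set p = false.
Unit clause (u) forces u = true.
Unit clause (NOT s) forces s = false.
That conflicts with the unit clause (s).
Either choice for p ends in contradiction.
No assignment satisfies every clause.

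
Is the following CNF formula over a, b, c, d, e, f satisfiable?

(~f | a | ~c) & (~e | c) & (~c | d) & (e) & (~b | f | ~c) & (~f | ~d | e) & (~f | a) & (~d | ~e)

Unsatisfiable

(e) alone gives e = 1.
(c) alone gives c = 1.
(d) alone gives d = 1.
That conflicts with the unit clause (~d).
No assignment satisfies every clause.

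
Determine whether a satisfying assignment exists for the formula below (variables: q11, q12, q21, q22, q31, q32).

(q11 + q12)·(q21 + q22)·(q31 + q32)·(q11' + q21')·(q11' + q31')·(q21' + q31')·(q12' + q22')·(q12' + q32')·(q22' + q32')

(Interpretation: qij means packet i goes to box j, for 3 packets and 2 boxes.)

Branch on q11: set q11 = 1.
(q21') alone gives q21 = 0.
(q22) alone gives q22 = 1.
(q31') alone gives q31 = 0.
(q32) alone gives q32 = 1.
But (q32') is also a unit clause — contradiction.
So q11 must be the other value — set q11 = 0.
(q12) alone gives q12 = 1.
(q22') alone gives q22 = 0.
(q21) alone gives q21 = 1.
(q31') alone gives q31 = 0.
(q32) alone gives q32 = 1.
But (q32') is also a unit clause — contradiction.
Either choice for q11 ends in contradiction.
No assignment satisfies every clause.

No, unsatisfiable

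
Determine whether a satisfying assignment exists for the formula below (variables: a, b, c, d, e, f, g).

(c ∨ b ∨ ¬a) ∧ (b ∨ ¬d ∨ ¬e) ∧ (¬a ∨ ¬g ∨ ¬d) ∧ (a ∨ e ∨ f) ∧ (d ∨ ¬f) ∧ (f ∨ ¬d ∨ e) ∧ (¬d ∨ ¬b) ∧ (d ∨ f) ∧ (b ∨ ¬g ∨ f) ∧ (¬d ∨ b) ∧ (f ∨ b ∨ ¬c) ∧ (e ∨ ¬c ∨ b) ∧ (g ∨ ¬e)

No

Case d = True:
The clause (¬b) is unit, so b = False.
Now (b) is unsatisfied and unit — conflict.
Backtrack on d: now try d = False.
The clause (¬f) is unit, so f = False.
Now (f) is unsatisfied and unit — conflict.
Either choice for d ends in contradiction.
No assignment satisfies every clause.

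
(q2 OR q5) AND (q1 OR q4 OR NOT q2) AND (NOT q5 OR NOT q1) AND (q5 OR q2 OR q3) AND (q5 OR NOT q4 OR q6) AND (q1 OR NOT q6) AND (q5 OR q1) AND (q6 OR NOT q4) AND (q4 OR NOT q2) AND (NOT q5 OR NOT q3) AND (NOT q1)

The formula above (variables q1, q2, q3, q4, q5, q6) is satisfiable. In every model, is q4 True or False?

False

Suppose q4 = true.
From the singleton clause (q6), q6 = true.
From the singleton clause (q1), q1 = true.
That conflicts with the unit clause (NOT q1).
So every satisfying assignment has q4 = False.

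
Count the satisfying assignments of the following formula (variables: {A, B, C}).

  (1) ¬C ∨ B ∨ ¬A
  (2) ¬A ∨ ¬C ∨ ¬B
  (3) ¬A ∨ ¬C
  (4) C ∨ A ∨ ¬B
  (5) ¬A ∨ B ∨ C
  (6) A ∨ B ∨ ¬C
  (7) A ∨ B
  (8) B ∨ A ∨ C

2

There are 2^3 = 8 truth assignments over (A, B, C).
Check each against the 8 clauses (columns in the order A, B, C):
  F F F  ✗ fails (A ∨ B)
  F F T  ✗ fails (A ∨ B ∨ ¬C)
  F T F  ✗ fails (C ∨ A ∨ ¬B)
  F T T  ✓ satisfies all
  T F F  ✗ fails (¬A ∨ B ∨ C)
  T F T  ✗ fails (¬C ∨ B ∨ ¬A)
  T T F  ✓ satisfies all
  T T T  ✗ fails (¬A ∨ ¬C ∨ ¬B)
2 of the 8 rows are models.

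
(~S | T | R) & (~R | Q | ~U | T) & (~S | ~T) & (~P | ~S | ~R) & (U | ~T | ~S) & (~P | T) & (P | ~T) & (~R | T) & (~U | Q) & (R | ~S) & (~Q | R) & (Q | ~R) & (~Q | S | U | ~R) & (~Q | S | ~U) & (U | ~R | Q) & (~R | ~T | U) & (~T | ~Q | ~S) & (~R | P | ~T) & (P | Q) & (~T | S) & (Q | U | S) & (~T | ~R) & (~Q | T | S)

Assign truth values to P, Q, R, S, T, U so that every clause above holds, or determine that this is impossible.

UNSATISFIABLE

Suppose S = 0.
(~T) alone gives T = 0.
(~P) alone gives P = 0.
(~R) alone gives R = 0.
(~Q) alone gives Q = 0.
That conflicts with the unit clause (Q).
That branch fails; take S = 1 instead.
(~T) alone gives T = 0.
(R) alone gives R = 1.
That conflicts with the unit clause (~R).
Both values of S lead to a conflict.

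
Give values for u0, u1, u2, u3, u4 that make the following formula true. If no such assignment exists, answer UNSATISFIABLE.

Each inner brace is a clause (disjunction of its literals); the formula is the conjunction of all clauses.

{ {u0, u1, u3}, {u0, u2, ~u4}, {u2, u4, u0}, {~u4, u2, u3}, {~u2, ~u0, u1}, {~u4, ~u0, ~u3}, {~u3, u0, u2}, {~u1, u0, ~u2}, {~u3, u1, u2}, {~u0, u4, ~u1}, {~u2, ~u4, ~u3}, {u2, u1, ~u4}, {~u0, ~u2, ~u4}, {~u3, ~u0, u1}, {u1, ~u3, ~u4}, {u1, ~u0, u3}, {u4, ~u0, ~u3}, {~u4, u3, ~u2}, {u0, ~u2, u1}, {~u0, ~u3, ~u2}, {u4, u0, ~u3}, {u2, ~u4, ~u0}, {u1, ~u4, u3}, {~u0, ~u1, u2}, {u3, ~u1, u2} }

Case u0 = 1:
Case u2 = 0:
The clause (~u4) is unit, so u4 = 0.
The clause (~u1) is unit, so u1 = 0.
The clause (~u3) is unit, so u3 = 0.
But (u3) is also a unit clause — contradiction.
Undo u2 and try u2 = 1.
The clause (u1) is unit, so u1 = 1.
The clause (u4) is unit, so u4 = 1.
But (~u4) is also a unit clause — contradiction.
Both values of u2 lead to a conflict.
Undo u0 and try u0 = 0.
Case u1 = 1:
The clause (~u2) is unit, so u2 = 0.
The clause (~u4) is unit, so u4 = 0.
But (u4) is also a unit clause — contradiction.
Undo u1 and try u1 = 0.
The clause (u3) is unit, so u3 = 1.
The clause (u2) is unit, so u2 = 1.
But (~u2) is also a unit clause — contradiction.
Both values of u1 lead to a conflict.
Both values of u0 lead to a conflict.

UNSATISFIABLE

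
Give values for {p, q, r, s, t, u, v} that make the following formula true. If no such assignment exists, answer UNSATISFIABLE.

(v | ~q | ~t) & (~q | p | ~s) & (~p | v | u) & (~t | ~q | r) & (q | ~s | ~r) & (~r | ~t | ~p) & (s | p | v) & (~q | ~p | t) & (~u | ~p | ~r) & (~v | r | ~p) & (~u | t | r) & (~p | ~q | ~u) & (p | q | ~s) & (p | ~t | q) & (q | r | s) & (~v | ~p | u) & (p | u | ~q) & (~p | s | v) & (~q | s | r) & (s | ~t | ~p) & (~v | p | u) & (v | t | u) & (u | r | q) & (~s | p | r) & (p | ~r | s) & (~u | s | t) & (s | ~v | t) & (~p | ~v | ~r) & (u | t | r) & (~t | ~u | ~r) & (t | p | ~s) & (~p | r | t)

p ↦ 1,  q ↦ 0,  r ↦ 0,  s ↦ 1,  t ↦ 1,  u ↦ 1,  v ↦ 0

Branch on v: set v = 0.
Branch on q: set q = 0.
Branch on p: set p = 1.
Unit clause (u) forces u = 1.
Unit clause (~r) forces r = 0.
Unit clause (t) forces t = 1.
Unit clause (s) forces s = 1.
All clauses are satisfied.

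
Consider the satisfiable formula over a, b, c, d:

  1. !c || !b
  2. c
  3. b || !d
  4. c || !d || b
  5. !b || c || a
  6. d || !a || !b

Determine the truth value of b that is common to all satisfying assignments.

Suppose b = true.
(!c) alone gives c = false.
That conflicts with the unit clause (c).
So every satisfying assignment has b = False.

False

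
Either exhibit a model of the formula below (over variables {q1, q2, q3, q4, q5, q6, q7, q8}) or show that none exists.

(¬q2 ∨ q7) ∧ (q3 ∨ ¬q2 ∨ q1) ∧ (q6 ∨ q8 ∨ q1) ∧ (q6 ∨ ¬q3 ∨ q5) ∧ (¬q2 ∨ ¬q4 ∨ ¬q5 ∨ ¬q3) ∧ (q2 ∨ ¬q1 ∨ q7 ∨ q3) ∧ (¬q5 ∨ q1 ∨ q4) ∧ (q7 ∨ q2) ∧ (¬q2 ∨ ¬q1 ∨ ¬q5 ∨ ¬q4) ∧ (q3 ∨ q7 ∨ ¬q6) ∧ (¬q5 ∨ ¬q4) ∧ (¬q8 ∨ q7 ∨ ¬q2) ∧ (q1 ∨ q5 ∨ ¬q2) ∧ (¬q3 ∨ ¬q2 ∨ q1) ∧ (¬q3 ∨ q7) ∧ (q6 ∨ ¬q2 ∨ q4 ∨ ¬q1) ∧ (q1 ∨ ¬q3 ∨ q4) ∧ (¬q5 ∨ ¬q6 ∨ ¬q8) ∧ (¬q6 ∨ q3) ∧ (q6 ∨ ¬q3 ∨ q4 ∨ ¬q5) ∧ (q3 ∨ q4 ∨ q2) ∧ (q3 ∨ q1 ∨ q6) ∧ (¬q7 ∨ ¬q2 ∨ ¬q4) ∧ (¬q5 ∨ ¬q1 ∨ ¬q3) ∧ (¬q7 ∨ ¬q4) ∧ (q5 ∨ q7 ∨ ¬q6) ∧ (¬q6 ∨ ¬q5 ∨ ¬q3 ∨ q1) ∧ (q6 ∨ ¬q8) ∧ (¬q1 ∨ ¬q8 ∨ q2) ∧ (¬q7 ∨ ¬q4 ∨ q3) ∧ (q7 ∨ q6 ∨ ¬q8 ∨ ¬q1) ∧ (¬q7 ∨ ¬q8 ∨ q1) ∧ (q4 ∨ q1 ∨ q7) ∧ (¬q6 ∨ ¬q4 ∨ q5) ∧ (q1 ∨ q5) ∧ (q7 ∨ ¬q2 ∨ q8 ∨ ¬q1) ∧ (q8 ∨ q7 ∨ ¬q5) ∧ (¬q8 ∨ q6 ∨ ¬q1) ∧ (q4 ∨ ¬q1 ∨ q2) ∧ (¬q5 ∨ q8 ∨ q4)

Branch on q2: set q2 = True.
The clause (q7) is unit, so q7 = True.
The clause (¬q4) is unit, so q4 = False.
Branch on q3: set q3 = True.
The clause (q1) is unit, so q1 = True.
The clause (q6) is unit, so q6 = True.
The clause (¬q5) is unit, so q5 = False.
All clauses hold; q8 can take either value.

q1 ↦ True,  q2 ↦ True,  q3 ↦ True,  q4 ↦ False,  q5 ↦ False,  q6 ↦ True,  q7 ↦ True,  q8 ↦ True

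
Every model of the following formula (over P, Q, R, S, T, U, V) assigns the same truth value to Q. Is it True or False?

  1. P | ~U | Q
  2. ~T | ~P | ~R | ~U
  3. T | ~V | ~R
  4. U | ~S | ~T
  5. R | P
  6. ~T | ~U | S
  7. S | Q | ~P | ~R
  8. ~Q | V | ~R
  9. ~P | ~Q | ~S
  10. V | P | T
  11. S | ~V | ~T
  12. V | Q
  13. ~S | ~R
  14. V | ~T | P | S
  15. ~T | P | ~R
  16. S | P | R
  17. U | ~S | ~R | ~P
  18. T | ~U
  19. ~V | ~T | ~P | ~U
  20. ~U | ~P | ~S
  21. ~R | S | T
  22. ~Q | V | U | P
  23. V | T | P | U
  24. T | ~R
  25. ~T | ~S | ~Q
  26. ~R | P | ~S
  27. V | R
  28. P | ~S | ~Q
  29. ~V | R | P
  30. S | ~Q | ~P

Suppose Q = 1.
Suppose R = 1.
Unit clause (V) forces V = 1.
Unit clause (T) forces T = 1.
Unit clause (S) forces S = 1.
That conflicts with the unit clause (~S).
Undo R and try R = 0.
Unit clause (P) forces P = 1.
Unit clause (~S) forces S = 0.
That conflicts with the unit clause (S).
Both values of R lead to a conflict.
So every satisfying assignment has Q = False.

False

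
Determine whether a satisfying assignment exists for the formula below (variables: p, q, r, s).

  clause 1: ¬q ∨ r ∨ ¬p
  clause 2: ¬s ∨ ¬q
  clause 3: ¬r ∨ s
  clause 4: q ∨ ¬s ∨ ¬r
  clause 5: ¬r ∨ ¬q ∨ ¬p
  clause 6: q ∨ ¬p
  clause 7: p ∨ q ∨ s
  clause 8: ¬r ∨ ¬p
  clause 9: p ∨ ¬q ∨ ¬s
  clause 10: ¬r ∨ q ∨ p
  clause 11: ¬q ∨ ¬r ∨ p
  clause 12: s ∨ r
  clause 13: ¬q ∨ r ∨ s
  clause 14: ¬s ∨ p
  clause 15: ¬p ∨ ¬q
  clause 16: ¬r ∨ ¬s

No, unsatisfiable

Case s = False:
From the singleton clause (¬r), r = False.
Now (r) is unsatisfied and unit — conflict.
So s must be the other value — set s = True.
From the singleton clause (¬q), q = False.
From the singleton clause (¬r), r = False.
From the singleton clause (¬p), p = False.
Now (p) is unsatisfied and unit — conflict.
Both values of s lead to a conflict.
No assignment satisfies every clause.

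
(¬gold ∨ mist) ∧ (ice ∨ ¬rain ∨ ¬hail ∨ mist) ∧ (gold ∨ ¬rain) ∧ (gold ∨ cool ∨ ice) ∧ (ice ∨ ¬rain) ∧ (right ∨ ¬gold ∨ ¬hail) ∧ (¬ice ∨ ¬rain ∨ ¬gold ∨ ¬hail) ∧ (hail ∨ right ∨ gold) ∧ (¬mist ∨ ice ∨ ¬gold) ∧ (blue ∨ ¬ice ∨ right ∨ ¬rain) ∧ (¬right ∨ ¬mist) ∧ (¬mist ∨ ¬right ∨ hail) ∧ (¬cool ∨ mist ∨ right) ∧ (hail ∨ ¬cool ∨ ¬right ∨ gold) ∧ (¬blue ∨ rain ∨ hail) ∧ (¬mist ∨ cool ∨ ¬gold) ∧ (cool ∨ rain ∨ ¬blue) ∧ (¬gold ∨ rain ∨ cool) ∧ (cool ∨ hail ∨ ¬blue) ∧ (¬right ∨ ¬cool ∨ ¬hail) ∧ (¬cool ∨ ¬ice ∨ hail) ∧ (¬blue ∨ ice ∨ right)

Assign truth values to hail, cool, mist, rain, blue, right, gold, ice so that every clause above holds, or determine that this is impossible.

hail: True,  cool: True,  mist: True,  rain: False,  blue: False,  right: False,  gold: False,  ice: True

Case gold = False:
(¬rain) alone gives rain = False.
Case cool = True:
Case hail = True:
(¬right) alone gives right = False.
(mist) alone gives mist = True.
Case blue = False:
Every clause is now satisfied; ice is unconstrained.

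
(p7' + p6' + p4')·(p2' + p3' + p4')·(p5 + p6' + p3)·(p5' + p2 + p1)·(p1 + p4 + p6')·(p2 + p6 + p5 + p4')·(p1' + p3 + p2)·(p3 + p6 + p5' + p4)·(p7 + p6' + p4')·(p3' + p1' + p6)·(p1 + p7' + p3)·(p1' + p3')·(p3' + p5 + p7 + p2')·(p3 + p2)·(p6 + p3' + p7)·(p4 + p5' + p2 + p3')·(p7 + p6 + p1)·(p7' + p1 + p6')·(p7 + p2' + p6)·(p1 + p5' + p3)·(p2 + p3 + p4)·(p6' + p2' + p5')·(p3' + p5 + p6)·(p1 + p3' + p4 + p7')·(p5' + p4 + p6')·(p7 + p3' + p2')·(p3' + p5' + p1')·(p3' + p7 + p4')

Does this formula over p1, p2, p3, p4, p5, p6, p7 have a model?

Yes, satisfiable

Suppose p1 = 1.
Unit clause (p3') forces p3 = 0.
Unit clause (p2) forces p2 = 1.
Suppose p5 = 1.
Unit clause (p6') forces p6 = 0.
Unit clause (p4) forces p4 = 1.
Unit clause (p7) forces p7 = 1.
Every clause now holds.
A satisfying assignment: p1: 1,  p2: 1,  p3: 0,  p4: 1,  p5: 1,  p6: 0,  p7: 1.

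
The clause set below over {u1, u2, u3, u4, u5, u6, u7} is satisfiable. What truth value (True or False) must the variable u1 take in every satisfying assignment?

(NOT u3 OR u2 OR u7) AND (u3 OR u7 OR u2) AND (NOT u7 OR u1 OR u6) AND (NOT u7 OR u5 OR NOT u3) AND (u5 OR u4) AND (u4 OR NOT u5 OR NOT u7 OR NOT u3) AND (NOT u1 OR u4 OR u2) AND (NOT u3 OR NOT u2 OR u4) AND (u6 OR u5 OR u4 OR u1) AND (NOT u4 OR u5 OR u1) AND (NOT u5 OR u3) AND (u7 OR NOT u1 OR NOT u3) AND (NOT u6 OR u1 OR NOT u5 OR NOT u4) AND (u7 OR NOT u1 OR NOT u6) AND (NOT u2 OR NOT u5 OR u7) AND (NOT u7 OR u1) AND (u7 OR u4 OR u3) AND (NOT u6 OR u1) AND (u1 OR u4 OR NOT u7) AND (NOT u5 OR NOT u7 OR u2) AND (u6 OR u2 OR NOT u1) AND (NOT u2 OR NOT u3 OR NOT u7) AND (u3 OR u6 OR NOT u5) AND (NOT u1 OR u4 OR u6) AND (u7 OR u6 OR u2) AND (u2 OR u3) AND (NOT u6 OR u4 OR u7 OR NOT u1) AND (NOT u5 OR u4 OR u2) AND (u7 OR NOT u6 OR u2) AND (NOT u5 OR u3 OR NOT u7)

True

Suppose u1 = false.
The clause (NOT u7) is unit, so u7 = false.
The clause (NOT u6) is unit, so u6 = false.
The clause (u2) is unit, so u2 = true.
The clause (NOT u5) is unit, so u5 = false.
The clause (u4) is unit, so u4 = true.
Now (NOT u4) is unsatisfied and unit — conflict.
So every satisfying assignment has u1 = True.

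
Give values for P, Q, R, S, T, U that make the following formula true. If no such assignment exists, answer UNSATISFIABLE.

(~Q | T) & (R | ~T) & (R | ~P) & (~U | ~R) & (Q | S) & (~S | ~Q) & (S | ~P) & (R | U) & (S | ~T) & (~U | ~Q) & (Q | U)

P ↦ 0; Q ↦ 0; R ↦ 0; S ↦ 1; T ↦ 0; U ↦ 1

Try Q = 0.
The clause (S) is unit, so S = 1.
The clause (U) is unit, so U = 1.
The clause (~R) is unit, so R = 0.
The clause (~T) is unit, so T = 0.
The clause (~P) is unit, so P = 0.
Every clause now holds.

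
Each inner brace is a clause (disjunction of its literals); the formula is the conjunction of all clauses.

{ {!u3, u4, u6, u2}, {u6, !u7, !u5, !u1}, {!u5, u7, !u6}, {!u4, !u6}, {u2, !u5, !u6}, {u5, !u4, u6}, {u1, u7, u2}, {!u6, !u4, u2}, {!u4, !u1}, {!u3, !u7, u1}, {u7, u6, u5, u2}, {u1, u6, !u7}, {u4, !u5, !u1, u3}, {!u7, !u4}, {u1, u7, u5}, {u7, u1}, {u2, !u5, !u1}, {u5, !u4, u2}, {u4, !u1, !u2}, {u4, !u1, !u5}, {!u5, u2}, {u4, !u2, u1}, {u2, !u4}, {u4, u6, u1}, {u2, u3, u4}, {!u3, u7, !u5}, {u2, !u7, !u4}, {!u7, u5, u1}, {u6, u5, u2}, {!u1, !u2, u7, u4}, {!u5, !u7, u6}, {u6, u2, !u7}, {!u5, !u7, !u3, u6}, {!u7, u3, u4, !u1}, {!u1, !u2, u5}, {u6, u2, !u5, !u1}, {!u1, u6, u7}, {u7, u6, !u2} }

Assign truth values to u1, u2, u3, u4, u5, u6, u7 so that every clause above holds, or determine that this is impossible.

u1 ↦ true,  u2 ↦ false,  u3 ↦ true,  u4 ↦ false,  u5 ↦ false,  u6 ↦ true,  u7 ↦ false

Branch on u4: set u4 = false.
Branch on u7: set u7 = false.
From the singleton clause (u1), u1 = true.
From the singleton clause (!u2), u2 = false.
From the singleton clause (!u5), u5 = false.
From the singleton clause (u6), u6 = true.
From the singleton clause (u3), u3 = true.
This assignment satisfies each clause.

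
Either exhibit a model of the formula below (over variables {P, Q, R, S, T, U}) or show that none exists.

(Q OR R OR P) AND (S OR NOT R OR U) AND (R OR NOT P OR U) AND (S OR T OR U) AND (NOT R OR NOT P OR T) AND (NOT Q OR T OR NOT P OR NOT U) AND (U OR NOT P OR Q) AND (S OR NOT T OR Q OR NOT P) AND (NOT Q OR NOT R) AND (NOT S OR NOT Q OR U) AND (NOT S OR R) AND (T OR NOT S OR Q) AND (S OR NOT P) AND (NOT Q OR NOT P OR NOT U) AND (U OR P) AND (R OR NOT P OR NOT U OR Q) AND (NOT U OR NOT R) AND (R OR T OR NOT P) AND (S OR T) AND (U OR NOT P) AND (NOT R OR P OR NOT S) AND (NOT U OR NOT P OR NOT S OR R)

Try Q = true.
(NOT R) alone gives R = false.
(NOT S) alone gives S = false.
(NOT P) alone gives P = false.
(U) alone gives U = true.
(T) alone gives T = true.
All clauses are satisfied.

P=false; Q=true; R=false; S=false; T=true; U=true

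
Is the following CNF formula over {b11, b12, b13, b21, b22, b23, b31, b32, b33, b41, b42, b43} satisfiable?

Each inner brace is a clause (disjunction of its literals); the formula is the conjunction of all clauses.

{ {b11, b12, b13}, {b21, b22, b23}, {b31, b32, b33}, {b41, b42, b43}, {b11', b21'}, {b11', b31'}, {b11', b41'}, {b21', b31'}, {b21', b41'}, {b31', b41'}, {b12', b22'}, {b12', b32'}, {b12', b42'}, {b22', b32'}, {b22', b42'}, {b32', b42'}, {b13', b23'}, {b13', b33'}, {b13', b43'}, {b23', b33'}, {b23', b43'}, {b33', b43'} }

Branch on b11: set b11 = 0.
Branch on b12: set b12 = 1.
(b22') alone gives b22 = 0.
(b32') alone gives b32 = 0.
(b42') alone gives b42 = 0.
Branch on b21: set b21 = 1.
(b31') alone gives b31 = 0.
(b33) alone gives b33 = 1.
(b41') alone gives b41 = 0.
(b43) alone gives b43 = 1.
But (b43') is also a unit clause — contradiction.
Backtrack on b21: now try b21 = 0.
(b23) alone gives b23 = 1.
(b13') alone gives b13 = 0.
(b33') alone gives b33 = 0.
(b31) alone gives b31 = 1.
(b41') alone gives b41 = 0.
(b43) alone gives b43 = 1.
But (b43') is also a unit clause — contradiction.
Both values of b21 lead to a conflict.
Backtrack on b12: now try b12 = 0.
(b13) alone gives b13 = 1.
(b23') alone gives b23 = 0.
(b33') alone gives b33 = 0.
(b43') alone gives b43 = 0.
Branch on b21: set b21 = 1.
(b31') alone gives b31 = 0.
(b32) alone gives b32 = 1.
(b41') alone gives b41 = 0.
(b42) alone gives b42 = 1.
But (b42') is also a unit clause — contradiction.
Backtrack on b21: now try b21 = 0.
(b22) alone gives b22 = 1.
(b32') alone gives b32 = 0.
(b31) alone gives b31 = 1.
(b41') alone gives b41 = 0.
(b42) alone gives b42 = 1.
But (b42') is also a unit clause — contradiction.
Both values of b21 lead to a conflict.
Both values of b12 lead to a conflict.
Backtrack on b11: now try b11 = 1.
(b21') alone gives b21 = 0.
(b31') alone gives b31 = 0.
(b41') alone gives b41 = 0.
Branch on b22: set b22 = 1.
(b12') alone gives b12 = 0.
(b32') alone gives b32 = 0.
(b33) alone gives b33 = 1.
(b42') alone gives b42 = 0.
(b43) alone gives b43 = 1.
But (b43') is also a unit clause — contradiction.
Backtrack on b22: now try b22 = 0.
(b23) alone gives b23 = 1.
(b13') alone gives b13 = 0.
(b33') alone gives b33 = 0.
(b32) alone gives b32 = 1.
(b12') alone gives b12 = 0.
(b42') alone gives b42 = 0.
(b43) alone gives b43 = 1.
But (b43') is also a unit clause — contradiction.
Both values of b22 lead to a conflict.
Both values of b11 lead to a conflict.
No assignment satisfies every clause.

No, unsatisfiable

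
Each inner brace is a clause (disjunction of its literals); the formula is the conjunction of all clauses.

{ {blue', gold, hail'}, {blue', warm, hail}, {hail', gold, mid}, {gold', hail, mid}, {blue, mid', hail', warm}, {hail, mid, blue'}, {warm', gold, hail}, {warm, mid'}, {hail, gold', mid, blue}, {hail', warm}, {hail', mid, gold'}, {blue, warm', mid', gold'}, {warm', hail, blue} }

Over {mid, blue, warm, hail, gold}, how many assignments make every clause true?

There are 2^5 = 32 truth assignments over (mid, blue, warm, hail, gold).
Split on blue. With blue = 1, the clauses containing blue are satisfied and blue' drops from the rest; 2 of the 2^4 = 16 assignments to the other variables satisfy what remains.
With blue = 0, by the same count on the reduced clause set, 2 assignments work.
(One model: mid=F, blue=F, warm=F, hail=F, gold=F.)
Total: 2 + 2 = 4.

4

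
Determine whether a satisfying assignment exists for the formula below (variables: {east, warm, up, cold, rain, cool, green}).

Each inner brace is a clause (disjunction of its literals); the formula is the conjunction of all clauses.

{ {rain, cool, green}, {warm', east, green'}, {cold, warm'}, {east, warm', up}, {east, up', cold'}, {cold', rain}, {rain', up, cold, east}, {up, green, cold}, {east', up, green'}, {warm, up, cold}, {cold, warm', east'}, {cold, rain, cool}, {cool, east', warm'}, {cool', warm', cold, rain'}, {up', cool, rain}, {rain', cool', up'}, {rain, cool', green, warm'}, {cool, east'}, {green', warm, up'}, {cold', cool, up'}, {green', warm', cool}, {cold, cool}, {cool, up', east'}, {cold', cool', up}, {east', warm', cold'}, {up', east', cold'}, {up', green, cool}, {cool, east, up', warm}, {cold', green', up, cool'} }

Yes

Suppose cold = 1.
From the singleton clause (rain), rain = 1.
Suppose east = 0.
From the singleton clause (up'), up = 0.
From the singleton clause (warm'), warm = 0.
From the singleton clause (cool'), cool = 0.
All clauses hold; green can take either value.
A satisfying assignment: east ↦ 0,  warm ↦ 0,  up ↦ 0,  cold ↦ 1,  rain ↦ 1,  cool ↦ 0,  green ↦ 1.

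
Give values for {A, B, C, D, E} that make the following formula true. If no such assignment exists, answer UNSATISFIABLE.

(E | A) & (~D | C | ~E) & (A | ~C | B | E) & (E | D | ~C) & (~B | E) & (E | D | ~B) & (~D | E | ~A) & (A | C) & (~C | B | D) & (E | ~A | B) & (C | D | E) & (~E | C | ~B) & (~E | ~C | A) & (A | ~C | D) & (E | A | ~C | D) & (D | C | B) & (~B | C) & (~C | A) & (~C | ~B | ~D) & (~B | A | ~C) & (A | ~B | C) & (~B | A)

Case E = 1:
Case D = 0:
Case A = 1:
Case C = 1:
Unit clause (B) forces B = 1.
Every clause now holds.

A=1; B=1; C=1; D=0; E=1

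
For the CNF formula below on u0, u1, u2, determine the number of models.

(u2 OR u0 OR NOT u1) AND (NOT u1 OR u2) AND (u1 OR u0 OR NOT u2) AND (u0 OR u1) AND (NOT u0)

There are 2^3 = 8 truth assignments over (u0, u1, u2).
Check each against the 5 clauses (columns in the order u0, u1, u2):
  F F F  ✗ fails (u0 OR u1)
  F F T  ✗ fails (u1 OR u0 OR NOT u2)
  F T F  ✗ fails (u2 OR u0 OR NOT u1)
  F T T  ✓ satisfies all
  T F F  ✗ fails (NOT u0)
  T F T  ✗ fails (NOT u0)
  T T F  ✗ fails (NOT u1 OR u2)
  T T T  ✗ fails (NOT u0)
1 of the 8 rows is a model.

1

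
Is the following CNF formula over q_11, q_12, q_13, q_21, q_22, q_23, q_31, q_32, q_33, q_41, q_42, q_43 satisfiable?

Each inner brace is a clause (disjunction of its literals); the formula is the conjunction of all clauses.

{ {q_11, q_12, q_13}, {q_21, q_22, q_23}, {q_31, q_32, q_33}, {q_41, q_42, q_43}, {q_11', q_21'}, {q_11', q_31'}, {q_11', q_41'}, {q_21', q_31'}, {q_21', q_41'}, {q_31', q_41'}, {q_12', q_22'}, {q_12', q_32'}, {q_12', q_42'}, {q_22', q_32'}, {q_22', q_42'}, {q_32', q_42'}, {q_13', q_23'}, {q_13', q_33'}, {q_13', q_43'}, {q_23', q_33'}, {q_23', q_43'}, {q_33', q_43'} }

Try q_11 = 0.
Try q_12 = 1.
From the singleton clause (q_22'), q_22 = 0.
From the singleton clause (q_32'), q_32 = 0.
From the singleton clause (q_42'), q_42 = 0.
Try q_21 = 1.
From the singleton clause (q_31'), q_31 = 0.
From the singleton clause (q_33), q_33 = 1.
From the singleton clause (q_41'), q_41 = 0.
From the singleton clause (q_43), q_43 = 1.
Now (q_43') is unsatisfied and unit — conflict.
That branch fails; take q_21 = 0 instead.
From the singleton clause (q_23), q_23 = 1.
From the singleton clause (q_13'), q_13 = 0.
From the singleton clause (q_33'), q_33 = 0.
From the singleton clause (q_31), q_31 = 1.
From the singleton clause (q_41'), q_41 = 0.
From the singleton clause (q_43), q_43 = 1.
Now (q_43') is unsatisfied and unit — conflict.
Neither q_21 = 1 nor q_21 = 0 works.
That branch fails; take q_12 = 0 instead.
From the singleton clause (q_13), q_13 = 1.
From the singleton clause (q_23'), q_23 = 0.
From the singleton clause (q_33'), q_33 = 0.
From the singleton clause (q_43'), q_43 = 0.
Try q_21 = 1.
From the singleton clause (q_31'), q_31 = 0.
From the singleton clause (q_32), q_32 = 1.
From the singleton clause (q_41'), q_41 = 0.
From the singleton clause (q_42), q_42 = 1.
Now (q_42') is unsatisfied and unit — conflict.
That branch fails; take q_21 = 0 instead.
From the singleton clause (q_22), q_22 = 1.
From the singleton clause (q_32'), q_32 = 0.
From the singleton clause (q_31), q_31 = 1.
From the singleton clause (q_41'), q_41 = 0.
From the singleton clause (q_42), q_42 = 1.
Now (q_42') is unsatisfied and unit — conflict.
Neither q_21 = 1 nor q_21 = 0 works.
Neither q_12 = 1 nor q_12 = 0 works.
That branch fails; take q_11 = 1 instead.
From the singleton clause (q_21'), q_21 = 0.
From the singleton clause (q_31'), q_31 = 0.
From the singleton clause (q_41'), q_41 = 0.
Try q_22 = 1.
From the singleton clause (q_12'), q_12 = 0.
From the singleton clause (q_32'), q_32 = 0.
From the singleton clause (q_33), q_33 = 1.
From the singleton clause (q_42'), q_42 = 0.
From the singleton clause (q_43), q_43 = 1.
Now (q_43') is unsatisfied and unit — conflict.
That branch fails; take q_22 = 0 instead.
From the singleton clause (q_23), q_23 = 1.
From the singleton clause (q_13'), q_13 = 0.
From the singleton clause (q_33'), q_33 = 0.
From the singleton clause (q_32), q_32 = 1.
From the singleton clause (q_12'), q_12 = 0.
From the singleton clause (q_42'), q_42 = 0.
From the singleton clause (q_43), q_43 = 1.
Now (q_43') is unsatisfied and unit — conflict.
Neither q_22 = 1 nor q_22 = 0 works.
Neither q_11 = 1 nor q_11 = 0 works.
No assignment satisfies every clause.

No, unsatisfiable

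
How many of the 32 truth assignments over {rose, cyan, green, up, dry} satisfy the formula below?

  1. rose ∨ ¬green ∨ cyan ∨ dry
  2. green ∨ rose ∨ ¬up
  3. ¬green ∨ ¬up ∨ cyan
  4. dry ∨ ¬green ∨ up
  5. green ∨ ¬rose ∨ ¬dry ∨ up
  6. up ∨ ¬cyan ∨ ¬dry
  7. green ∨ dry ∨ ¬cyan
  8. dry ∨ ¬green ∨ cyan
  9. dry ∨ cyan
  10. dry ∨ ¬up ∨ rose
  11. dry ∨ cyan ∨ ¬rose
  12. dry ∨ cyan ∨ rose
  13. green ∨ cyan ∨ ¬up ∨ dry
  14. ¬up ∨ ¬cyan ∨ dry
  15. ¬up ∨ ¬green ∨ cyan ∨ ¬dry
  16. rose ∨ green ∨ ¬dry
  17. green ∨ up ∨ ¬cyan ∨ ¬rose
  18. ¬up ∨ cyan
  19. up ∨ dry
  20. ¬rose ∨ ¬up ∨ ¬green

There are 2^5 = 32 truth assignments over (rose, cyan, green, up, dry).
Split on cyan. With cyan = True, the clauses containing cyan are satisfied and ¬cyan drops from the rest; 2 of the 2^4 = 16 assignments to the other variables satisfy what remains.
With cyan = False, by the same count on the reduced clause set, 2 assignments work.
(One model: rose=F, cyan=F, green=T, up=F, dry=T.)
Total: 2 + 2 = 4.

4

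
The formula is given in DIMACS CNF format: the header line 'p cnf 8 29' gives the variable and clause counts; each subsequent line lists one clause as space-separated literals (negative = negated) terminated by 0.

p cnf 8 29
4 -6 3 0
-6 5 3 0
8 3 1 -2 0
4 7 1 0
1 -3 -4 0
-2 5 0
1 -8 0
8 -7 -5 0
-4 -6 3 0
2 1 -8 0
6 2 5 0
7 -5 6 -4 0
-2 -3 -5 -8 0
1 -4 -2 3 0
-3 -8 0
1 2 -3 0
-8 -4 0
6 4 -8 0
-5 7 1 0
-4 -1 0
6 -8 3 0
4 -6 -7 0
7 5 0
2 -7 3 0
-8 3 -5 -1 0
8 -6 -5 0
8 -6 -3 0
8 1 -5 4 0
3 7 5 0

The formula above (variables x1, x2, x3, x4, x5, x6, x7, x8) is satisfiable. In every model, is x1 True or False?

Suppose x1 = False.
Unit clause (¬x8) forces x8 = False.
Suppose x3 = True.
Unit clause (¬x4) forces x4 = False.
Unit clause (x7) forces x7 = True.
Unit clause (¬x5) forces x5 = False.
Unit clause (¬x2) forces x2 = False.
But (x2) is also a unit clause — contradiction.
Undo x3 and try x3 = False.
Unit clause (¬x2) forces x2 = False.
Unit clause (¬x7) forces x7 = False.
Unit clause (x4) forces x4 = True.
Unit clause (¬x6) forces x6 = False.
Unit clause (x5) forces x5 = True.
But (¬x5) is also a unit clause — contradiction.
Neither x3 = True nor x3 = False works.
So every satisfying assignment has x1 = True.

True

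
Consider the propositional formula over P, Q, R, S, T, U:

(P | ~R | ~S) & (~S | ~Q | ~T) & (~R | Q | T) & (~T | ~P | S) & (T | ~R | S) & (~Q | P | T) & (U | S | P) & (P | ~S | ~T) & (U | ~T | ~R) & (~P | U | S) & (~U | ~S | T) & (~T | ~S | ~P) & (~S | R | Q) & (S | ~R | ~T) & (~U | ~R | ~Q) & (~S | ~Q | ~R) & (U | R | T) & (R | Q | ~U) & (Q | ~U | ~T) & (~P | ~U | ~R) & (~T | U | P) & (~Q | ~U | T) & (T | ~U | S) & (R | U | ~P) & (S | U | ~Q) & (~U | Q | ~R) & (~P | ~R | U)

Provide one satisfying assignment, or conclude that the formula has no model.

Suppose P = 0.
Suppose R = 0.
Suppose Q = 1.
(T) alone gives T = 1.
(~S) alone gives S = 0.
(U) alone gives U = 1.
This assignment satisfies each clause.

P=0, Q=1, R=0, S=0, T=1, U=1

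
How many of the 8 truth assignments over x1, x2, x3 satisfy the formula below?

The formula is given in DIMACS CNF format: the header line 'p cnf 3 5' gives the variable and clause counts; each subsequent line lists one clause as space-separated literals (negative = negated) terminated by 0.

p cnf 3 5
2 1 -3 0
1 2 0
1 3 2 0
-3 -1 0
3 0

There are 2^3 = 8 truth assignments over (x1, x2, x3).
Check each against the 5 clauses (columns in the order x1, x2, x3):
  F F F  ✗ fails (x1 ∨ x2)
  F F T  ✗ fails (x2 ∨ x1 ∨ ¬x3)
  F T F  ✗ fails (x3)
  F T T  ✓ satisfies all
  T F F  ✗ fails (x3)
  T F T  ✗ fails (¬x3 ∨ ¬x1)
  T T F  ✗ fails (x3)
  T T T  ✗ fails (¬x3 ∨ ¬x1)
1 of the 8 rows is a model.

1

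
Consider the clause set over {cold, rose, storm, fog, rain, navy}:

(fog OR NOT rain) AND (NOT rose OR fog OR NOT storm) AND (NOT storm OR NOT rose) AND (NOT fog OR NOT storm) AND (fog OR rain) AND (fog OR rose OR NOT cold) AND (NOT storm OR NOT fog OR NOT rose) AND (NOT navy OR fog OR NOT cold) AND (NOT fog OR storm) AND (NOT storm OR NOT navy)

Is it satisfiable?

Unsatisfiable

Case fog = true:
The clause (NOT storm) is unit, so storm = false.
Now (storm) is unsatisfied and unit — conflict.
So fog must be the other value — set fog = false.
The clause (NOT rain) is unit, so rain = false.
Now (rain) is unsatisfied and unit — conflict.
Either choice for fog ends in contradiction.
No assignment satisfies every clause.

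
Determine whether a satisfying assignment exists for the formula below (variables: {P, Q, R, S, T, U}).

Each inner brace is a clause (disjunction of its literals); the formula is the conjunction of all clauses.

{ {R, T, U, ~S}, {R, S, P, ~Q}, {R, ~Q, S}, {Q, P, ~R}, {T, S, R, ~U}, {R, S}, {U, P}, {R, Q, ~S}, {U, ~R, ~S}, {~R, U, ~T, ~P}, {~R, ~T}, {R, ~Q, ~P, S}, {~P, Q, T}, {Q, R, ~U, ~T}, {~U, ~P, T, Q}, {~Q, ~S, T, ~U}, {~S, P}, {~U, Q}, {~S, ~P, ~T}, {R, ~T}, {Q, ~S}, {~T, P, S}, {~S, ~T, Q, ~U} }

Suppose R = 1.
(~T) alone gives T = 0.
Suppose Q = 1.
Suppose U = 0.
(P) alone gives P = 1.
(~S) alone gives S = 0.
This assignment satisfies each clause.
A satisfying assignment: P: 1; Q: 1; R: 1; S: 0; T: 0; U: 0.

Satisfiable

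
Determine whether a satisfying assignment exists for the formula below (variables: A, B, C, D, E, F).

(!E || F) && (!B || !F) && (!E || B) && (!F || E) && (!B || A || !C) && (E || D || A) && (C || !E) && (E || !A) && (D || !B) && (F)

The clause (F) is unit, so F = true.
The clause (!B) is unit, so B = false.
The clause (!E) is unit, so E = false.
That conflicts with the unit clause (E).
No assignment satisfies every clause.

No, unsatisfiable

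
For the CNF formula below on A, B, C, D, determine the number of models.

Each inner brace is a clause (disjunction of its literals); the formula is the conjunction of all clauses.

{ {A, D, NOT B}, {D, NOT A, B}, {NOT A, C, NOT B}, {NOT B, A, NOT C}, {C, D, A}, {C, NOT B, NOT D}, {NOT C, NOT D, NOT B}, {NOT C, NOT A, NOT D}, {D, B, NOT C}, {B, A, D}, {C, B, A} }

There are 2^4 = 16 truth assignments over (A, B, C, D).
Split on A. With A = true, the clauses containing A are satisfied and NOT A drops from the rest; 2 of the 2^3 = 8 assignments to the other variables satisfy what remains.
With A = false, by the same count on the reduced clause set, 1 assignment works.
(One model: A=F, B=F, C=T, D=T.)
Total: 2 + 1 = 3.

3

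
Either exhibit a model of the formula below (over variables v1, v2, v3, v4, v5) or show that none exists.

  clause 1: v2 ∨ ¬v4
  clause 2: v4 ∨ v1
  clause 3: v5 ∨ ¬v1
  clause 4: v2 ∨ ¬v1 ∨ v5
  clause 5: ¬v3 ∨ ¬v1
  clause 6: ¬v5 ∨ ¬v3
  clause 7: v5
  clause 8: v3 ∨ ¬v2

v1: True, v2: False, v3: False, v4: False, v5: True

Unit clause (v5) forces v5 = True.
Unit clause (¬v3) forces v3 = False.
Unit clause (¬v2) forces v2 = False.
Unit clause (¬v4) forces v4 = False.
Unit clause (v1) forces v1 = True.
Every clause now holds.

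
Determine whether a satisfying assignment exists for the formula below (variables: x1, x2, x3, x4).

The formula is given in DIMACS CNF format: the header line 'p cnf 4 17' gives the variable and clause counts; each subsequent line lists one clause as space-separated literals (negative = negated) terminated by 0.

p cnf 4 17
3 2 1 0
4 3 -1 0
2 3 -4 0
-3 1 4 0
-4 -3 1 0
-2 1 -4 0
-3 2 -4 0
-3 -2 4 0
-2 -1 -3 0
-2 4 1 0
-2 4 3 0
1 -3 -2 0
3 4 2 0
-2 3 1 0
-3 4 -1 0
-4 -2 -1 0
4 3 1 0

No, unsatisfiable

Try x3 = True.
Try x1 = True.
(¬x2) alone gives x2 = False.
(¬x4) alone gives x4 = False.
Now (x4) is unsatisfied and unit — conflict.
Undo x1 and try x1 = False.
(x4) alone gives x4 = True.
Now (¬x4) is unsatisfied and unit — conflict.
Neither x1 = True nor x1 = False works.
Undo x3 and try x3 = False.
Try x2 = True.
(x4) alone gives x4 = True.
(x1) alone gives x1 = True.
Now (¬x1) is unsatisfied and unit — conflict.
Undo x2 and try x2 = False.
(x1) alone gives x1 = True.
(x4) alone gives x4 = True.
Now (¬x4) is unsatisfied and unit — conflict.
Neither x2 = True nor x2 = False works.
Neither x3 = True nor x3 = False works.
No assignment satisfies every clause.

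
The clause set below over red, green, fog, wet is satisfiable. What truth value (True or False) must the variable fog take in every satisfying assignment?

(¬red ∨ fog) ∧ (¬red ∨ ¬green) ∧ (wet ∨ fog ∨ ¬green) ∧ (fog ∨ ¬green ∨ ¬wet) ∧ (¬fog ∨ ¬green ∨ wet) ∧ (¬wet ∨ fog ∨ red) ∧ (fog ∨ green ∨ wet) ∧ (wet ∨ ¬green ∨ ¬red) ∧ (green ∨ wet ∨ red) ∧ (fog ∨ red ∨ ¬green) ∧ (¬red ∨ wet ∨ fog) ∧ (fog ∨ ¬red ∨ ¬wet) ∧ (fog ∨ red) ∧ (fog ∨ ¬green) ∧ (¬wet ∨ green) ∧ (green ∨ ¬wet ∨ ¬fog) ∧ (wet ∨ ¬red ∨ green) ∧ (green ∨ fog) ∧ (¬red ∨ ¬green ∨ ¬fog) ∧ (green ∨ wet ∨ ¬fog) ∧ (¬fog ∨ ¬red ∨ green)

True

Suppose fog = False.
From the singleton clause (¬red), red = False.
Now (red) is unsatisfied and unit — conflict.
So every satisfying assignment has fog = True.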